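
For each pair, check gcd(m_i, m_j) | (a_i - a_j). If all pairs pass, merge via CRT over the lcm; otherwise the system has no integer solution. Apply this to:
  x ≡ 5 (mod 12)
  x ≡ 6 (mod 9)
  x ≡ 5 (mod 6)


Moduli 12, 9, 6 are not pairwise coprime, so CRT works modulo lcm(m_i) when all pairwise compatibility conditions hold.
Pairwise compatibility: gcd(m_i, m_j) must divide a_i - a_j for every pair.
Merge one congruence at a time:
  Start: x ≡ 5 (mod 12).
  Combine with x ≡ 6 (mod 9): gcd(12, 9) = 3, and 6 - 5 = 1 is NOT divisible by 3.
    ⇒ system is inconsistent (no integer solution).

No solution (the system is inconsistent).


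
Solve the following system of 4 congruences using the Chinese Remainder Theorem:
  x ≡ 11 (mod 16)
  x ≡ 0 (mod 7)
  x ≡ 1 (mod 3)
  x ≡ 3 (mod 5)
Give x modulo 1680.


Product of moduli M = 16 · 7 · 3 · 5 = 1680.
Merge one congruence at a time:
  Start: x ≡ 11 (mod 16).
  Combine with x ≡ 0 (mod 7); new modulus lcm = 112.
    Write x = 11 + 16·t and substitute into x ≡ 0 (mod 7): 16·t ≡ 0 − 11 = -11 (mod 7).
    Reduce coefficients mod 7: 2·t ≡ 3 (mod 7).
    The inverse of 2 mod 7 is 4 (since 2·4 = 8 = 1·7 + 1), so t ≡ 4·3 = 12 ≡ 5 (mod 7).
    Then x = 11 + 16·5 = 91, valid modulo lcm(16, 7) = 112: x ≡ 91 (mod 112).
  Combine with x ≡ 1 (mod 3); new modulus lcm = 336.
    Write x = 91 + 112·t and substitute into x ≡ 1 (mod 3): 112·t ≡ 1 − 91 = -90 (mod 3).
    Reduce coefficients mod 3: 1·t ≡ 0 (mod 3).
    So t ≡ 0 (mod 3).
    Then x = 91 + 112·0 = 91, valid modulo lcm(112, 3) = 336: x ≡ 91 (mod 336).
  Combine with x ≡ 3 (mod 5); new modulus lcm = 1680.
    Write x = 91 + 336·t and substitute into x ≡ 3 (mod 5): 336·t ≡ 3 − 91 = -88 (mod 5).
    Reduce coefficients mod 5: 1·t ≡ 2 (mod 5).
    So t ≡ 2 (mod 5).
    Then x = 91 + 336·2 = 763, valid modulo lcm(336, 5) = 1680: x ≡ 763 (mod 1680).
Verify against each original: 763 mod 16 = 11, 763 mod 7 = 0, 763 mod 3 = 1, 763 mod 5 = 3.

x ≡ 763 (mod 1680).


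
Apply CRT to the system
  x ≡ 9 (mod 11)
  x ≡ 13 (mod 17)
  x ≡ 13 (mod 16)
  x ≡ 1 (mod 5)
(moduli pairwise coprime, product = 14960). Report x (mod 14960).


Product of moduli M = 11 · 17 · 16 · 5 = 14960.
Merge one congruence at a time:
  Start: x ≡ 9 (mod 11).
  Combine with x ≡ 13 (mod 17); new modulus lcm = 187.
    Write x = 9 + 11·t and substitute into x ≡ 13 (mod 17): 11·t ≡ 13 − 9 = 4 (mod 17).
    The inverse of 11 mod 17 is 14 (since 11·14 = 154 = 9·17 + 1), so t ≡ 14·4 = 56 ≡ 5 (mod 17).
    Then x = 9 + 11·5 = 64, valid modulo lcm(11, 17) = 187: x ≡ 64 (mod 187).
  Combine with x ≡ 13 (mod 16); new modulus lcm = 2992.
    Write x = 64 + 187·t and substitute into x ≡ 13 (mod 16): 187·t ≡ 13 − 64 = -51 (mod 16).
    Reduce coefficients mod 16: 11·t ≡ 13 (mod 16).
    The inverse of 11 mod 16 is 3 (since 11·3 = 33 = 2·16 + 1), so t ≡ 3·13 = 39 ≡ 7 (mod 16).
    Then x = 64 + 187·7 = 1373, valid modulo lcm(187, 16) = 2992: x ≡ 1373 (mod 2992).
  Combine with x ≡ 1 (mod 5); new modulus lcm = 14960.
    Write x = 1373 + 2992·t and substitute into x ≡ 1 (mod 5): 2992·t ≡ 1 − 1373 = -1372 (mod 5).
    Reduce coefficients mod 5: 2·t ≡ 3 (mod 5).
    The inverse of 2 mod 5 is 3 (since 2·3 = 6 = 1·5 + 1), so t ≡ 3·3 = 9 ≡ 4 (mod 5).
    Then x = 1373 + 2992·4 = 13341, valid modulo lcm(2992, 5) = 14960: x ≡ 13341 (mod 14960).
Verify against each original: 13341 mod 11 = 9, 13341 mod 17 = 13, 13341 mod 16 = 13, 13341 mod 5 = 1.

x ≡ 13341 (mod 14960).


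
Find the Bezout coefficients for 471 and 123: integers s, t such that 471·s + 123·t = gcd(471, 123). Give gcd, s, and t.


Euclidean algorithm on (471, 123) — divide until remainder is 0:
  471 = 3 · 123 + 102
  123 = 1 · 102 + 21
  102 = 4 · 21 + 18
  21 = 1 · 18 + 3
  18 = 6 · 3 + 0
gcd(471, 123) = 3.
Track Bezout coefficients alongside the remainders: start with r₀ = 471 = a·1 + b·0 (s = 1, t = 0) and r₁ = 123 = a·0 + b·1 (s = 0, t = 1); each new remainder r_{k+1} = r_{k-1} − q_k·r_k inherits s_{k+1} = s_{k-1} − q_k·s_k, t_{k+1} = t_{k-1} − q_k·t_k, so r_k = a·s_k + b·t_k at every step:
  q = 3: r = 102, s = 1 − 3·0 = 1, t = 0 − 3·1 = -3  (check: 471·1 + 123·(-3) = 102)
  q = 1: r = 21, s = 0 − 1·1 = -1, t = 1 − 1·(-3) = 4  (check: 471·(-1) + 123·4 = 21)
  q = 4: r = 18, s = 1 − 4·(-1) = 5, t = -3 − 4·4 = -19  (check: 471·5 + 123·(-19) = 18)
  q = 1: r = 3, s = -1 − 1·5 = -6, t = 4 − 1·(-19) = 23  (check: 471·(-6) + 123·23 = 3)
The row with r = 3 (the gcd) gives the Bezout coefficients s = -6, t = 23.
Result: 471 · (-6) + 123 · (23) = 3.

gcd(471, 123) = 3; s = -6, t = 23 (check: 471·(-6) + 123·23 = 3).


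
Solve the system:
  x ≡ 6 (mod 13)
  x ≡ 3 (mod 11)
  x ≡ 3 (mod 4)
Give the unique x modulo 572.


Moduli 13, 11, 4 are pairwise coprime; by CRT there is a unique solution modulo M = 13 · 11 · 4 = 572.
Solve pairwise, accumulating the modulus:
  Start with x ≡ 6 (mod 13).
  Combine with x ≡ 3 (mod 11): since gcd(13, 11) = 1, we get a unique residue mod 143.
    Write x = 6 + 13·t and substitute into x ≡ 3 (mod 11): 13·t ≡ 3 − 6 = -3 (mod 11).
    Reduce coefficients mod 11: 2·t ≡ 8 (mod 11).
    The inverse of 2 mod 11 is 6 (since 2·6 = 12 = 1·11 + 1), so t ≡ 6·8 = 48 ≡ 4 (mod 11).
    Then x = 6 + 13·4 = 58, valid modulo lcm(13, 11) = 143: x ≡ 58 (mod 143).
  Combine with x ≡ 3 (mod 4): since gcd(143, 4) = 1, we get a unique residue mod 572.
    Write x = 58 + 143·t and substitute into x ≡ 3 (mod 4): 143·t ≡ 3 − 58 = -55 (mod 4).
    Reduce coefficients mod 4: 3·t ≡ 1 (mod 4).
    The inverse of 3 mod 4 is 3 (since 3·3 = 9 = 2·4 + 1), so t ≡ 3·1 = 3 ≡ 3 (mod 4).
    Then x = 58 + 143·3 = 487, valid modulo lcm(143, 4) = 572: x ≡ 487 (mod 572).
Verify: 487 mod 13 = 6 ✓, 487 mod 11 = 3 ✓, 487 mod 4 = 3 ✓.

x ≡ 487 (mod 572).


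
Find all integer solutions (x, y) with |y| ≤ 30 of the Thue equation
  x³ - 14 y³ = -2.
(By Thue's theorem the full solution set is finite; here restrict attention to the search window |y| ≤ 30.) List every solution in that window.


The equation is x³ - 14y³ = -2. For fixed y, x³ = 14·y³ − 2, so a solution requires the RHS to be a perfect cube.
Strategy: iterate y from -30 to 30, compute RHS = 14·y³ − 2, and check whether it is a (positive or negative) perfect cube.
Check small values of y:
  y = 0: RHS = -2 is not a perfect cube.
  y = 1: RHS = 12 is not a perfect cube.
  y = -1: RHS = -16 is not a perfect cube.
  y = 2: RHS = 110 is not a perfect cube.
  y = -2: RHS = -114 is not a perfect cube.
  y = 3: RHS = 376 is not a perfect cube.
  y = -3: RHS = -380 is not a perfect cube.
Continuing the search up to |y| = 30 finds no solutions either.
No (x, y) in the scanned range satisfies the equation.

No integer solutions with |y| ≤ 30.


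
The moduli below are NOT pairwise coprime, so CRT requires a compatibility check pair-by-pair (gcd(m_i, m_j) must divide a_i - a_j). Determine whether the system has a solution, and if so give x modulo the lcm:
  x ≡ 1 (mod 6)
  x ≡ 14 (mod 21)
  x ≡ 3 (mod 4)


Moduli 6, 21, 4 are not pairwise coprime, so CRT works modulo lcm(m_i) when all pairwise compatibility conditions hold.
Pairwise compatibility: gcd(m_i, m_j) must divide a_i - a_j for every pair.
Merge one congruence at a time:
  Start: x ≡ 1 (mod 6).
  Combine with x ≡ 14 (mod 21): gcd(6, 21) = 3, and 14 - 1 = 13 is NOT divisible by 3.
    ⇒ system is inconsistent (no integer solution).

No solution (the system is inconsistent).


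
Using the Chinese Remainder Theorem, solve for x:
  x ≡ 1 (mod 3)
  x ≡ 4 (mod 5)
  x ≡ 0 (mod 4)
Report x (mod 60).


Moduli 3, 5, 4 are pairwise coprime; by CRT there is a unique solution modulo M = 3 · 5 · 4 = 60.
Solve pairwise, accumulating the modulus:
  Start with x ≡ 1 (mod 3).
  Combine with x ≡ 4 (mod 5): since gcd(3, 5) = 1, we get a unique residue mod 15.
    Write x = 1 + 3·t and substitute into x ≡ 4 (mod 5): 3·t ≡ 4 − 1 = 3 (mod 5).
    The inverse of 3 mod 5 is 2 (since 3·2 = 6 = 1·5 + 1), so t ≡ 2·3 = 6 ≡ 1 (mod 5).
    Then x = 1 + 3·1 = 4, valid modulo lcm(3, 5) = 15: x ≡ 4 (mod 15).
  Combine with x ≡ 0 (mod 4): since gcd(15, 4) = 1, we get a unique residue mod 60.
    Write x = 4 + 15·t and substitute into x ≡ 0 (mod 4): 15·t ≡ 0 − 4 = -4 (mod 4).
    Reduce coefficients mod 4: 3·t ≡ 0 (mod 4).
    The inverse of 3 mod 4 is 3 (since 3·3 = 9 = 2·4 + 1), so t ≡ 3·0 = 0 ≡ 0 (mod 4).
    Then x = 4 + 15·0 = 4, valid modulo lcm(15, 4) = 60: x ≡ 4 (mod 60).
Verify: 4 mod 3 = 1 ✓, 4 mod 5 = 4 ✓, 4 mod 4 = 0 ✓.

x ≡ 4 (mod 60).


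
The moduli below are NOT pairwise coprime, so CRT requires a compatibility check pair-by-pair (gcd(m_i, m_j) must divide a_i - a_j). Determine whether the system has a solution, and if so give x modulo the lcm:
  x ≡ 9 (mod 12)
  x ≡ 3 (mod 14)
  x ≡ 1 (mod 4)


Moduli 12, 14, 4 are not pairwise coprime, so CRT works modulo lcm(m_i) when all pairwise compatibility conditions hold.
Pairwise compatibility: gcd(m_i, m_j) must divide a_i - a_j for every pair.
Merge one congruence at a time:
  Start: x ≡ 9 (mod 12).
  Combine with x ≡ 3 (mod 14): gcd(12, 14) = 2; 3 - 9 = -6, which IS divisible by 2, so compatible.
    Write x = 9 + 12·t and substitute into x ≡ 3 (mod 14): 12·t ≡ 3 − 9 = -6 (mod 14).
    Divide the congruence (and modulus) by g = 2: 6·t ≡ -3 (mod 7).
    Reduce coefficients mod 7: 6·t ≡ 4 (mod 7).
    The inverse of 6 mod 7 is 6 (since 6·6 = 36 = 5·7 + 1), so t ≡ 6·4 = 24 ≡ 3 (mod 7).
    Then x = 9 + 12·3 = 45, valid modulo lcm(12, 14) = 84: x ≡ 45 (mod 84).
  Combine with x ≡ 1 (mod 4): gcd(84, 4) = 4; 1 - 45 = -44, which IS divisible by 4, so compatible.
    Write x = 45 + 84·t and substitute into x ≡ 1 (mod 4): 84·t ≡ 1 − 45 = -44 (mod 4).
    Divide the congruence (and modulus) by g = 4: 21·t ≡ -11 (mod 1).
    Modulo 1 every t works; take t = 0.
    Then x = 45 + 84·0 = 45, valid modulo lcm(84, 4) = 84: x ≡ 45 (mod 84).
Verify: 45 mod 12 = 9, 45 mod 14 = 3, 45 mod 4 = 1.

x ≡ 45 (mod 84).


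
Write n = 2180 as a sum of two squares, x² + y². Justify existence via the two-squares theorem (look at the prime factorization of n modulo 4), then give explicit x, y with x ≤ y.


Step 1: Factor n = 2180 = 2^2 · 5 · 109.
Step 2: Check the mod-4 condition on each prime factor: 2 = 2 (special); 5 ≡ 1 (mod 4), exponent 1; 109 ≡ 1 (mod 4), exponent 1.
All primes ≡ 3 (mod 4) appear to even exponent (or don't appear), so by the two-squares theorem n IS expressible as a sum of two squares.
Step 3: Build a representation. Group n = k² · m with k = 2 and m = 5 · 109 = 545 (a product of primes ≡ 1 (mod 4)); a representation of m scales to one of n via (k·x)² + (k·y)² = k²(x² + y²). Each prime p ≡ 1 (mod 4) is itself a sum of two squares; find a² by testing p − a² for a perfect square:
  5: 5 − 1² = 4 = 2² ⇒ 5 = 1² + 2².
  109: 109 − 1² = 108, 109 − 2² = 105, 109 − 3² = 100 = 10² ⇒ 109 = 3² + 10².
  Combine using the Brahmagupta–Fibonacci identity (a² + b²)(c² + d²) = (ac − bd)² + (ad + bc)² = (ac + bd)² + (ad − bc)²:
  5 · 109 = 545: from (1² + 2²)(3² + 10²), take (1·3 − 2·10, 1·10 + 2·3) = (3 − 20, 10 + 6) = (-17, 16); dropping signs (only squares matter) gives (17, 16); check 17² + 16² = 289 + 256 = 545 ✓.
  Scale by k = 2: (2·17, 2·16) = (34, 32).
Step 4: Order so x ≤ y and verify: 32² + 34² = 1024 + 1156 = 2180 = n. ✓

n = 2180 = 32² + 34² (one valid representation with x ≤ y).


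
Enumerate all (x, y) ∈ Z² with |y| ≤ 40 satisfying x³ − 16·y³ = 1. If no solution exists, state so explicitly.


The equation is x³ - 16y³ = 1. For fixed y, x³ = 16·y³ + 1, so a solution requires the RHS to be a perfect cube.
Strategy: iterate y from -40 to 40, compute RHS = 16·y³ + 1, and check whether it is a (positive or negative) perfect cube.
Check small values of y:
  y = 0: RHS = 1 = (1)³ ⇒ x = 1 works.
  y = 1: RHS = 17 is not a perfect cube.
  y = -1: RHS = -15 is not a perfect cube.
  y = 2: RHS = 129 is not a perfect cube.
  y = -2: RHS = -127 is not a perfect cube.
  y = 3: RHS = 433 is not a perfect cube.
  y = -3: RHS = -431 is not a perfect cube.
Continuing the search up to |y| = 40 finds no further solutions beyond those listed.
Collected solutions: (1, 0).

Solutions (with |y| ≤ 40): (1, 0).


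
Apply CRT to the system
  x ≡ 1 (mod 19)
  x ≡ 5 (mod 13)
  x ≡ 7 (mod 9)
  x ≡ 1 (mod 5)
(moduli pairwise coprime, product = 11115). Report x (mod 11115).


Product of moduli M = 19 · 13 · 9 · 5 = 11115.
Merge one congruence at a time:
  Start: x ≡ 1 (mod 19).
  Combine with x ≡ 5 (mod 13); new modulus lcm = 247.
    Write x = 1 + 19·t and substitute into x ≡ 5 (mod 13): 19·t ≡ 5 − 1 = 4 (mod 13).
    Reduce coefficients mod 13: 6·t ≡ 4 (mod 13).
    The inverse of 6 mod 13 is 11 (since 6·11 = 66 = 5·13 + 1), so t ≡ 11·4 = 44 ≡ 5 (mod 13).
    Then x = 1 + 19·5 = 96, valid modulo lcm(19, 13) = 247: x ≡ 96 (mod 247).
  Combine with x ≡ 7 (mod 9); new modulus lcm = 2223.
    Write x = 96 + 247·t and substitute into x ≡ 7 (mod 9): 247·t ≡ 7 − 96 = -89 (mod 9).
    Reduce coefficients mod 9: 4·t ≡ 1 (mod 9).
    The inverse of 4 mod 9 is 7 (since 4·7 = 28 = 3·9 + 1), so t ≡ 7·1 = 7 ≡ 7 (mod 9).
    Then x = 96 + 247·7 = 1825, valid modulo lcm(247, 9) = 2223: x ≡ 1825 (mod 2223).
  Combine with x ≡ 1 (mod 5); new modulus lcm = 11115.
    Write x = 1825 + 2223·t and substitute into x ≡ 1 (mod 5): 2223·t ≡ 1 − 1825 = -1824 (mod 5).
    Reduce coefficients mod 5: 3·t ≡ 1 (mod 5).
    The inverse of 3 mod 5 is 2 (since 3·2 = 6 = 1·5 + 1), so t ≡ 2·1 = 2 ≡ 2 (mod 5).
    Then x = 1825 + 2223·2 = 6271, valid modulo lcm(2223, 5) = 11115: x ≡ 6271 (mod 11115).
Verify against each original: 6271 mod 19 = 1, 6271 mod 13 = 5, 6271 mod 9 = 7, 6271 mod 5 = 1.

x ≡ 6271 (mod 11115).


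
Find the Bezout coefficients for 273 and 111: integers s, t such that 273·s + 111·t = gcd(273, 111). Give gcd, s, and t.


Euclidean algorithm on (273, 111) — divide until remainder is 0:
  273 = 2 · 111 + 51
  111 = 2 · 51 + 9
  51 = 5 · 9 + 6
  9 = 1 · 6 + 3
  6 = 2 · 3 + 0
gcd(273, 111) = 3.
Track Bezout coefficients alongside the remainders: start with r₀ = 273 = a·1 + b·0 (s = 1, t = 0) and r₁ = 111 = a·0 + b·1 (s = 0, t = 1); each new remainder r_{k+1} = r_{k-1} − q_k·r_k inherits s_{k+1} = s_{k-1} − q_k·s_k, t_{k+1} = t_{k-1} − q_k·t_k, so r_k = a·s_k + b·t_k at every step:
  q = 2: r = 51, s = 1 − 2·0 = 1, t = 0 − 2·1 = -2  (check: 273·1 + 111·(-2) = 51)
  q = 2: r = 9, s = 0 − 2·1 = -2, t = 1 − 2·(-2) = 5  (check: 273·(-2) + 111·5 = 9)
  q = 5: r = 6, s = 1 − 5·(-2) = 11, t = -2 − 5·5 = -27  (check: 273·11 + 111·(-27) = 6)
  q = 1: r = 3, s = -2 − 1·11 = -13, t = 5 − 1·(-27) = 32  (check: 273·(-13) + 111·32 = 3)
The row with r = 3 (the gcd) gives the Bezout coefficients s = -13, t = 32.
Result: 273 · (-13) + 111 · (32) = 3.

gcd(273, 111) = 3; s = -13, t = 32 (check: 273·(-13) + 111·32 = 3).


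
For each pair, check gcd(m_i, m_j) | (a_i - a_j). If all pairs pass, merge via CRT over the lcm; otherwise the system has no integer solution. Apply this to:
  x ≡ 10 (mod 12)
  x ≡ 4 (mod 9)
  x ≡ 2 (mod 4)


Moduli 12, 9, 4 are not pairwise coprime, so CRT works modulo lcm(m_i) when all pairwise compatibility conditions hold.
Pairwise compatibility: gcd(m_i, m_j) must divide a_i - a_j for every pair.
Merge one congruence at a time:
  Start: x ≡ 10 (mod 12).
  Combine with x ≡ 4 (mod 9): gcd(12, 9) = 3; 4 - 10 = -6, which IS divisible by 3, so compatible.
    Write x = 10 + 12·t and substitute into x ≡ 4 (mod 9): 12·t ≡ 4 − 10 = -6 (mod 9).
    Divide the congruence (and modulus) by g = 3: 4·t ≡ -2 (mod 3).
    Reduce coefficients mod 3: 1·t ≡ 1 (mod 3).
    So t ≡ 1 (mod 3).
    Then x = 10 + 12·1 = 22, valid modulo lcm(12, 9) = 36: x ≡ 22 (mod 36).
  Combine with x ≡ 2 (mod 4): gcd(36, 4) = 4; 2 - 22 = -20, which IS divisible by 4, so compatible.
    Write x = 22 + 36·t and substitute into x ≡ 2 (mod 4): 36·t ≡ 2 − 22 = -20 (mod 4).
    Divide the congruence (and modulus) by g = 4: 9·t ≡ -5 (mod 1).
    Modulo 1 every t works; take t = 0.
    Then x = 22 + 36·0 = 22, valid modulo lcm(36, 4) = 36: x ≡ 22 (mod 36).
Verify: 22 mod 12 = 10, 22 mod 9 = 4, 22 mod 4 = 2.

x ≡ 22 (mod 36).


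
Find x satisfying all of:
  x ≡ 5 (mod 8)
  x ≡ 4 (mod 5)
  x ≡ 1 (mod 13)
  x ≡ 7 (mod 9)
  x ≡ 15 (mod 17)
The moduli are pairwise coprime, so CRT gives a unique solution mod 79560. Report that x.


Product of moduli M = 8 · 5 · 13 · 9 · 17 = 79560.
Merge one congruence at a time:
  Start: x ≡ 5 (mod 8).
  Combine with x ≡ 4 (mod 5); new modulus lcm = 40.
    Write x = 5 + 8·t and substitute into x ≡ 4 (mod 5): 8·t ≡ 4 − 5 = -1 (mod 5).
    Reduce coefficients mod 5: 3·t ≡ 4 (mod 5).
    The inverse of 3 mod 5 is 2 (since 3·2 = 6 = 1·5 + 1), so t ≡ 2·4 = 8 ≡ 3 (mod 5).
    Then x = 5 + 8·3 = 29, valid modulo lcm(8, 5) = 40: x ≡ 29 (mod 40).
  Combine with x ≡ 1 (mod 13); new modulus lcm = 520.
    Write x = 29 + 40·t and substitute into x ≡ 1 (mod 13): 40·t ≡ 1 − 29 = -28 (mod 13).
    Reduce coefficients mod 13: 1·t ≡ 11 (mod 13).
    So t ≡ 11 (mod 13).
    Then x = 29 + 40·11 = 469, valid modulo lcm(40, 13) = 520: x ≡ 469 (mod 520).
  Combine with x ≡ 7 (mod 9); new modulus lcm = 4680.
    Write x = 469 + 520·t and substitute into x ≡ 7 (mod 9): 520·t ≡ 7 − 469 = -462 (mod 9).
    Reduce coefficients mod 9: 7·t ≡ 6 (mod 9).
    The inverse of 7 mod 9 is 4 (since 7·4 = 28 = 3·9 + 1), so t ≡ 4·6 = 24 ≡ 6 (mod 9).
    Then x = 469 + 520·6 = 3589, valid modulo lcm(520, 9) = 4680: x ≡ 3589 (mod 4680).
  Combine with x ≡ 15 (mod 17); new modulus lcm = 79560.
    Write x = 3589 + 4680·t and substitute into x ≡ 15 (mod 17): 4680·t ≡ 15 − 3589 = -3574 (mod 17).
    Reduce coefficients mod 17: 5·t ≡ 13 (mod 17).
    The inverse of 5 mod 17 is 7 (since 5·7 = 35 = 2·17 + 1), so t ≡ 7·13 = 91 ≡ 6 (mod 17).
    Then x = 3589 + 4680·6 = 31669, valid modulo lcm(4680, 17) = 79560: x ≡ 31669 (mod 79560).
Verify against each original: 31669 mod 8 = 5, 31669 mod 5 = 4, 31669 mod 13 = 1, 31669 mod 9 = 7, 31669 mod 17 = 15.

x ≡ 31669 (mod 79560).


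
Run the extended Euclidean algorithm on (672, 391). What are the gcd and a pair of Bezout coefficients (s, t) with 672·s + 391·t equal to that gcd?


Euclidean algorithm on (672, 391) — divide until remainder is 0:
  672 = 1 · 391 + 281
  391 = 1 · 281 + 110
  281 = 2 · 110 + 61
  110 = 1 · 61 + 49
  61 = 1 · 49 + 12
  49 = 4 · 12 + 1
  12 = 12 · 1 + 0
gcd(672, 391) = 1.
Track Bezout coefficients alongside the remainders: start with r₀ = 672 = a·1 + b·0 (s = 1, t = 0) and r₁ = 391 = a·0 + b·1 (s = 0, t = 1); each new remainder r_{k+1} = r_{k-1} − q_k·r_k inherits s_{k+1} = s_{k-1} − q_k·s_k, t_{k+1} = t_{k-1} − q_k·t_k, so r_k = a·s_k + b·t_k at every step:
  q = 1: r = 281, s = 1 − 1·0 = 1, t = 0 − 1·1 = -1  (check: 672·1 + 391·(-1) = 281)
  q = 1: r = 110, s = 0 − 1·1 = -1, t = 1 − 1·(-1) = 2  (check: 672·(-1) + 391·2 = 110)
  q = 2: r = 61, s = 1 − 2·(-1) = 3, t = -1 − 2·2 = -5  (check: 672·3 + 391·(-5) = 61)
  q = 1: r = 49, s = -1 − 1·3 = -4, t = 2 − 1·(-5) = 7  (check: 672·(-4) + 391·7 = 49)
  q = 1: r = 12, s = 3 − 1·(-4) = 7, t = -5 − 1·7 = -12  (check: 672·7 + 391·(-12) = 12)
  q = 4: r = 1, s = -4 − 4·7 = -32, t = 7 − 4·(-12) = 55  (check: 672·(-32) + 391·55 = 1)
The row with r = 1 (the gcd) gives the Bezout coefficients s = -32, t = 55.
Result: 672 · (-32) + 391 · (55) = 1.

gcd(672, 391) = 1; s = -32, t = 55 (check: 672·(-32) + 391·55 = 1).


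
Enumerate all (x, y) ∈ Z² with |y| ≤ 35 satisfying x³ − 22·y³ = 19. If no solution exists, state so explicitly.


The equation is x³ - 22y³ = 19. For fixed y, x³ = 22·y³ + 19, so a solution requires the RHS to be a perfect cube.
Strategy: iterate y from -35 to 35, compute RHS = 22·y³ + 19, and check whether it is a (positive or negative) perfect cube.
Check small values of y:
  y = 0: RHS = 19 is not a perfect cube.
  y = 1: RHS = 41 is not a perfect cube.
  y = -1: RHS = -3 is not a perfect cube.
  y = 2: RHS = 195 is not a perfect cube.
  y = -2: RHS = -157 is not a perfect cube.
  y = 3: RHS = 613 is not a perfect cube.
  y = -3: RHS = -575 is not a perfect cube.
Continuing the search up to |y| = 35 finds no solutions either.
No (x, y) in the scanned range satisfies the equation.

No integer solutions with |y| ≤ 35.


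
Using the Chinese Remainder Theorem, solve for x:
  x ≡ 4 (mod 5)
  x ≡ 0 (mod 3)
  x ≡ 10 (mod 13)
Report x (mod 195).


Moduli 5, 3, 13 are pairwise coprime; by CRT there is a unique solution modulo M = 5 · 3 · 13 = 195.
Solve pairwise, accumulating the modulus:
  Start with x ≡ 4 (mod 5).
  Combine with x ≡ 0 (mod 3): since gcd(5, 3) = 1, we get a unique residue mod 15.
    Write x = 4 + 5·t and substitute into x ≡ 0 (mod 3): 5·t ≡ 0 − 4 = -4 (mod 3).
    Reduce coefficients mod 3: 2·t ≡ 2 (mod 3).
    The inverse of 2 mod 3 is 2 (since 2·2 = 4 = 1·3 + 1), so t ≡ 2·2 = 4 ≡ 1 (mod 3).
    Then x = 4 + 5·1 = 9, valid modulo lcm(5, 3) = 15: x ≡ 9 (mod 15).
  Combine with x ≡ 10 (mod 13): since gcd(15, 13) = 1, we get a unique residue mod 195.
    Write x = 9 + 15·t and substitute into x ≡ 10 (mod 13): 15·t ≡ 10 − 9 = 1 (mod 13).
    Reduce coefficients mod 13: 2·t ≡ 1 (mod 13).
    The inverse of 2 mod 13 is 7 (since 2·7 = 14 = 1·13 + 1), so t ≡ 7·1 = 7 ≡ 7 (mod 13).
    Then x = 9 + 15·7 = 114, valid modulo lcm(15, 13) = 195: x ≡ 114 (mod 195).
Verify: 114 mod 5 = 4 ✓, 114 mod 3 = 0 ✓, 114 mod 13 = 10 ✓.

x ≡ 114 (mod 195).


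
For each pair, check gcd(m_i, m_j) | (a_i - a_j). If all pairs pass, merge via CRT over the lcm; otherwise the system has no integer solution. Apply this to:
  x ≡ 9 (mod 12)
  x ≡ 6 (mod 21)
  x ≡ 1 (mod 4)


Moduli 12, 21, 4 are not pairwise coprime, so CRT works modulo lcm(m_i) when all pairwise compatibility conditions hold.
Pairwise compatibility: gcd(m_i, m_j) must divide a_i - a_j for every pair.
Merge one congruence at a time:
  Start: x ≡ 9 (mod 12).
  Combine with x ≡ 6 (mod 21): gcd(12, 21) = 3; 6 - 9 = -3, which IS divisible by 3, so compatible.
    Write x = 9 + 12·t and substitute into x ≡ 6 (mod 21): 12·t ≡ 6 − 9 = -3 (mod 21).
    Divide the congruence (and modulus) by g = 3: 4·t ≡ -1 (mod 7).
    Reduce coefficients mod 7: 4·t ≡ 6 (mod 7).
    The inverse of 4 mod 7 is 2 (since 4·2 = 8 = 1·7 + 1), so t ≡ 2·6 = 12 ≡ 5 (mod 7).
    Then x = 9 + 12·5 = 69, valid modulo lcm(12, 21) = 84: x ≡ 69 (mod 84).
  Combine with x ≡ 1 (mod 4): gcd(84, 4) = 4; 1 - 69 = -68, which IS divisible by 4, so compatible.
    Write x = 69 + 84·t and substitute into x ≡ 1 (mod 4): 84·t ≡ 1 − 69 = -68 (mod 4).
    Divide the congruence (and modulus) by g = 4: 21·t ≡ -17 (mod 1).
    Modulo 1 every t works; take t = 0.
    Then x = 69 + 84·0 = 69, valid modulo lcm(84, 4) = 84: x ≡ 69 (mod 84).
Verify: 69 mod 12 = 9, 69 mod 21 = 6, 69 mod 4 = 1.

x ≡ 69 (mod 84).


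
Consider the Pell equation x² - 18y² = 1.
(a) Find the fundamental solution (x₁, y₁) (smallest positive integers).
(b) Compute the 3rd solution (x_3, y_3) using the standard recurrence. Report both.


Step 1: Find the fundamental solution (x₁, y₁) of x² - 18y² = 1.
  Expand √18 as a continued fraction. a₀ = ⌊√18⌋ = 4; iterate m_{k+1} = d_k·a_k − m_k, d_{k+1} = (18 − m_{k+1}²)/d_k, a_{k+1} = ⌊(a₀ + m_{k+1})/d_{k+1}⌋ (starting m₀ = 0, d₀ = 1), with convergents p_k = a_k·p_{k-1} + p_{k-2}, q_k = a_k·q_{k-1} + q_{k-2} (p₋₁ = 1, q₋₁ = 0):
  k = 0: a₀ = 4; p₀/q₀ = 4/1; p₀² − 18·q₀² = 16 − 18 = -2.
  k = 1: m = 4, d = 2, a = ⌊(4 + 4)/2⌋ = 4; p/q = (4·4 + 1)/(4·1 + 0) = 17/4; p² − 18·q² = 289 − 288 = 1.
  The first convergent with p² − 18·q² = 1 gives the fundamental solution (x₁, y₁) = (17, 4).
Step 2: Apply the recurrence (x_{n+1}, y_{n+1}) = (x₁x_n + 18y₁y_n, x₁y_n + y₁x_n) repeatedly.
  From (x_1, y_1) = (17, 4): x_2 = 17·17 + 18·4·4 = 577; y_2 = 17·4 + 4·17 = 136.
  From (x_2, y_2) = (577, 136): x_3 = 17·577 + 18·4·136 = 19601; y_3 = 17·136 + 4·577 = 4620.
Step 3: Verify x_3² - 18·y_3² = 384199201 - 384199200 = 1 (should be 1). ✓

(x_1, y_1) = (17, 4); (x_3, y_3) = (19601, 4620).


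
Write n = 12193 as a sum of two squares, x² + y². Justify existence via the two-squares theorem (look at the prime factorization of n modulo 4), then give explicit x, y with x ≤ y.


Step 1: Factor n = 12193 = 89 · 137.
Step 2: Check the mod-4 condition on each prime factor: 89 ≡ 1 (mod 4), exponent 1; 137 ≡ 1 (mod 4), exponent 1.
All primes ≡ 3 (mod 4) appear to even exponent (or don't appear), so by the two-squares theorem n IS expressible as a sum of two squares.
Step 3: Build a representation. Here n = 89 · 137 is a product of primes ≡ 1 (mod 4). Each prime p ≡ 1 (mod 4) is itself a sum of two squares; find a² by testing p − a² for a perfect square:
  89: 89 − 1² = 88, 89 − 2² = 85, 89 − 3² = 80, 89 − 4² = 73, 89 − 5² = 64 = 8² ⇒ 89 = 5² + 8².
  137: 137 − 1² = 136, 137 − 2² = 133, 137 − 3² = 128, 137 − 4² = 121 = 11² ⇒ 137 = 4² + 11².
  Combine using the Brahmagupta–Fibonacci identity (a² + b²)(c² + d²) = (ac − bd)² + (ad + bc)² = (ac + bd)² + (ad − bc)²:
  89 · 137 = 12193: from (5² + 8²)(4² + 11²), take (5·4 − 8·11, 5·11 + 8·4) = (20 − 88, 55 + 32) = (-68, 87); dropping signs (only squares matter) gives (68, 87); check 68² + 87² = 4624 + 7569 = 12193 ✓.
Step 4: Order so x ≤ y and verify: 68² + 87² = 4624 + 7569 = 12193 = n. ✓

n = 12193 = 68² + 87² (one valid representation with x ≤ y).


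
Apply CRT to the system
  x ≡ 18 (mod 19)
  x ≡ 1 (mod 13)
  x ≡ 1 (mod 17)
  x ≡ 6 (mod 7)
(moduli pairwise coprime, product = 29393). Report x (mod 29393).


Product of moduli M = 19 · 13 · 17 · 7 = 29393.
Merge one congruence at a time:
  Start: x ≡ 18 (mod 19).
  Combine with x ≡ 1 (mod 13); new modulus lcm = 247.
    Write x = 18 + 19·t and substitute into x ≡ 1 (mod 13): 19·t ≡ 1 − 18 = -17 (mod 13).
    Reduce coefficients mod 13: 6·t ≡ 9 (mod 13).
    The inverse of 6 mod 13 is 11 (since 6·11 = 66 = 5·13 + 1), so t ≡ 11·9 = 99 ≡ 8 (mod 13).
    Then x = 18 + 19·8 = 170, valid modulo lcm(19, 13) = 247: x ≡ 170 (mod 247).
  Combine with x ≡ 1 (mod 17); new modulus lcm = 4199.
    Write x = 170 + 247·t and substitute into x ≡ 1 (mod 17): 247·t ≡ 1 − 170 = -169 (mod 17).
    Reduce coefficients mod 17: 9·t ≡ 1 (mod 17).
    The inverse of 9 mod 17 is 2 (since 9·2 = 18 = 1·17 + 1), so t ≡ 2·1 = 2 ≡ 2 (mod 17).
    Then x = 170 + 247·2 = 664, valid modulo lcm(247, 17) = 4199: x ≡ 664 (mod 4199).
  Combine with x ≡ 6 (mod 7); new modulus lcm = 29393.
    Write x = 664 + 4199·t and substitute into x ≡ 6 (mod 7): 4199·t ≡ 6 − 664 = -658 (mod 7).
    Reduce coefficients mod 7: 6·t ≡ 0 (mod 7).
    The inverse of 6 mod 7 is 6 (since 6·6 = 36 = 5·7 + 1), so t ≡ 6·0 = 0 ≡ 0 (mod 7).
    Then x = 664 + 4199·0 = 664, valid modulo lcm(4199, 7) = 29393: x ≡ 664 (mod 29393).
Verify against each original: 664 mod 19 = 18, 664 mod 13 = 1, 664 mod 17 = 1, 664 mod 7 = 6.

x ≡ 664 (mod 29393).


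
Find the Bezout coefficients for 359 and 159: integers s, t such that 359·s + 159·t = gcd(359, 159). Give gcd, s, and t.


Euclidean algorithm on (359, 159) — divide until remainder is 0:
  359 = 2 · 159 + 41
  159 = 3 · 41 + 36
  41 = 1 · 36 + 5
  36 = 7 · 5 + 1
  5 = 5 · 1 + 0
gcd(359, 159) = 1.
Track Bezout coefficients alongside the remainders: start with r₀ = 359 = a·1 + b·0 (s = 1, t = 0) and r₁ = 159 = a·0 + b·1 (s = 0, t = 1); each new remainder r_{k+1} = r_{k-1} − q_k·r_k inherits s_{k+1} = s_{k-1} − q_k·s_k, t_{k+1} = t_{k-1} − q_k·t_k, so r_k = a·s_k + b·t_k at every step:
  q = 2: r = 41, s = 1 − 2·0 = 1, t = 0 − 2·1 = -2  (check: 359·1 + 159·(-2) = 41)
  q = 3: r = 36, s = 0 − 3·1 = -3, t = 1 − 3·(-2) = 7  (check: 359·(-3) + 159·7 = 36)
  q = 1: r = 5, s = 1 − 1·(-3) = 4, t = -2 − 1·7 = -9  (check: 359·4 + 159·(-9) = 5)
  q = 7: r = 1, s = -3 − 7·4 = -31, t = 7 − 7·(-9) = 70  (check: 359·(-31) + 159·70 = 1)
The row with r = 1 (the gcd) gives the Bezout coefficients s = -31, t = 70.
Result: 359 · (-31) + 159 · (70) = 1.

gcd(359, 159) = 1; s = -31, t = 70 (check: 359·(-31) + 159·70 = 1).


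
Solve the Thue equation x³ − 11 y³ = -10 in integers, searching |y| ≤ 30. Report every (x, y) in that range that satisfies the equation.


The equation is x³ - 11y³ = -10. For fixed y, x³ = 11·y³ − 10, so a solution requires the RHS to be a perfect cube.
Strategy: iterate y from -30 to 30, compute RHS = 11·y³ − 10, and check whether it is a (positive or negative) perfect cube.
Check small values of y:
  y = 0: RHS = -10 is not a perfect cube.
  y = 1: RHS = 1 = (1)³ ⇒ x = 1 works.
  y = -1: RHS = -21 is not a perfect cube.
  y = 2: RHS = 78 is not a perfect cube.
  y = -2: RHS = -98 is not a perfect cube.
  y = 3: RHS = 287 is not a perfect cube.
  y = -3: RHS = -307 is not a perfect cube.
Continuing the search up to |y| = 30 finds no further solutions beyond those listed.
Collected solutions: (1, 1).

Solutions (with |y| ≤ 30): (1, 1).


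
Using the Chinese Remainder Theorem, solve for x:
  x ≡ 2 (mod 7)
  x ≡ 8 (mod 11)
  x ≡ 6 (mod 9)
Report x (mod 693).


Moduli 7, 11, 9 are pairwise coprime; by CRT there is a unique solution modulo M = 7 · 11 · 9 = 693.
Solve pairwise, accumulating the modulus:
  Start with x ≡ 2 (mod 7).
  Combine with x ≡ 8 (mod 11): since gcd(7, 11) = 1, we get a unique residue mod 77.
    Write x = 2 + 7·t and substitute into x ≡ 8 (mod 11): 7·t ≡ 8 − 2 = 6 (mod 11).
    The inverse of 7 mod 11 is 8 (since 7·8 = 56 = 5·11 + 1), so t ≡ 8·6 = 48 ≡ 4 (mod 11).
    Then x = 2 + 7·4 = 30, valid modulo lcm(7, 11) = 77: x ≡ 30 (mod 77).
  Combine with x ≡ 6 (mod 9): since gcd(77, 9) = 1, we get a unique residue mod 693.
    Write x = 30 + 77·t and substitute into x ≡ 6 (mod 9): 77·t ≡ 6 − 30 = -24 (mod 9).
    Reduce coefficients mod 9: 5·t ≡ 3 (mod 9).
    The inverse of 5 mod 9 is 2 (since 5·2 = 10 = 1·9 + 1), so t ≡ 2·3 = 6 ≡ 6 (mod 9).
    Then x = 30 + 77·6 = 492, valid modulo lcm(77, 9) = 693: x ≡ 492 (mod 693).
Verify: 492 mod 7 = 2 ✓, 492 mod 11 = 8 ✓, 492 mod 9 = 6 ✓.

x ≡ 492 (mod 693).


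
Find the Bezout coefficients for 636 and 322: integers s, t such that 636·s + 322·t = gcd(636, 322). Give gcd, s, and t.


Euclidean algorithm on (636, 322) — divide until remainder is 0:
  636 = 1 · 322 + 314
  322 = 1 · 314 + 8
  314 = 39 · 8 + 2
  8 = 4 · 2 + 0
gcd(636, 322) = 2.
Track Bezout coefficients alongside the remainders: start with r₀ = 636 = a·1 + b·0 (s = 1, t = 0) and r₁ = 322 = a·0 + b·1 (s = 0, t = 1); each new remainder r_{k+1} = r_{k-1} − q_k·r_k inherits s_{k+1} = s_{k-1} − q_k·s_k, t_{k+1} = t_{k-1} − q_k·t_k, so r_k = a·s_k + b·t_k at every step:
  q = 1: r = 314, s = 1 − 1·0 = 1, t = 0 − 1·1 = -1  (check: 636·1 + 322·(-1) = 314)
  q = 1: r = 8, s = 0 − 1·1 = -1, t = 1 − 1·(-1) = 2  (check: 636·(-1) + 322·2 = 8)
  q = 39: r = 2, s = 1 − 39·(-1) = 40, t = -1 − 39·2 = -79  (check: 636·40 + 322·(-79) = 2)
The row with r = 2 (the gcd) gives the Bezout coefficients s = 40, t = -79.
Result: 636 · (40) + 322 · (-79) = 2.

gcd(636, 322) = 2; s = 40, t = -79 (check: 636·40 + 322·(-79) = 2).


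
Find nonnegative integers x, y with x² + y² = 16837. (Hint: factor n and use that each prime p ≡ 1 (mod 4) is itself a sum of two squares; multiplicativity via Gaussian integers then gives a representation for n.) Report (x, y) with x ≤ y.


Step 1: Factor n = 16837 = 113 · 149.
Step 2: Check the mod-4 condition on each prime factor: 113 ≡ 1 (mod 4), exponent 1; 149 ≡ 1 (mod 4), exponent 1.
All primes ≡ 3 (mod 4) appear to even exponent (or don't appear), so by the two-squares theorem n IS expressible as a sum of two squares.
Step 3: Build a representation. Here n = 113 · 149 is a product of primes ≡ 1 (mod 4). Each prime p ≡ 1 (mod 4) is itself a sum of two squares; find a² by testing p − a² for a perfect square:
  113: 113 − 1² = 112, 113 − 2² = 109, 113 − 3² = 104, 113 − 4² = 97, 113 − 5² = 88, 113 − 6² = 77, 113 − 7² = 64 = 8² ⇒ 113 = 7² + 8².
  149: 149 − 1² = 148, 149 − 2² = 145, 149 − 3² = 140, 149 − 4² = 133, 149 − 5² = 124, 149 − 6² = 113, 149 − 7² = 100 = 10² ⇒ 149 = 7² + 10².
  Combine using the Brahmagupta–Fibonacci identity (a² + b²)(c² + d²) = (ac − bd)² + (ad + bc)² = (ac + bd)² + (ad − bc)²:
  113 · 149 = 16837: from (7² + 8²)(7² + 10²), take (7·7 − 8·10, 7·10 + 8·7) = (49 − 80, 70 + 56) = (-31, 126); dropping signs (only squares matter) gives (31, 126); check 31² + 126² = 961 + 15876 = 16837 ✓.
Step 4: Order so x ≤ y and verify: 31² + 126² = 961 + 15876 = 16837 = n. ✓

n = 16837 = 31² + 126² (one valid representation with x ≤ y).


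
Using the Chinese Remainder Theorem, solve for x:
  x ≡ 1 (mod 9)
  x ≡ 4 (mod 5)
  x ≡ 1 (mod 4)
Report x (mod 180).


Moduli 9, 5, 4 are pairwise coprime; by CRT there is a unique solution modulo M = 9 · 5 · 4 = 180.
Solve pairwise, accumulating the modulus:
  Start with x ≡ 1 (mod 9).
  Combine with x ≡ 4 (mod 5): since gcd(9, 5) = 1, we get a unique residue mod 45.
    Write x = 1 + 9·t and substitute into x ≡ 4 (mod 5): 9·t ≡ 4 − 1 = 3 (mod 5).
    Reduce coefficients mod 5: 4·t ≡ 3 (mod 5).
    The inverse of 4 mod 5 is 4 (since 4·4 = 16 = 3·5 + 1), so t ≡ 4·3 = 12 ≡ 2 (mod 5).
    Then x = 1 + 9·2 = 19, valid modulo lcm(9, 5) = 45: x ≡ 19 (mod 45).
  Combine with x ≡ 1 (mod 4): since gcd(45, 4) = 1, we get a unique residue mod 180.
    Write x = 19 + 45·t and substitute into x ≡ 1 (mod 4): 45·t ≡ 1 − 19 = -18 (mod 4).
    Reduce coefficients mod 4: 1·t ≡ 2 (mod 4).
    So t ≡ 2 (mod 4).
    Then x = 19 + 45·2 = 109, valid modulo lcm(45, 4) = 180: x ≡ 109 (mod 180).
Verify: 109 mod 9 = 1 ✓, 109 mod 5 = 4 ✓, 109 mod 4 = 1 ✓.

x ≡ 109 (mod 180).


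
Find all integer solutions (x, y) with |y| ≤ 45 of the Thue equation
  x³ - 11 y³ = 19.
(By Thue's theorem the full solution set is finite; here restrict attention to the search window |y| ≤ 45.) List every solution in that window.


The equation is x³ - 11y³ = 19. For fixed y, x³ = 11·y³ + 19, so a solution requires the RHS to be a perfect cube.
Strategy: iterate y from -45 to 45, compute RHS = 11·y³ + 19, and check whether it is a (positive or negative) perfect cube.
Check small values of y:
  y = 0: RHS = 19 is not a perfect cube.
  y = 1: RHS = 30 is not a perfect cube.
  y = -1: RHS = 8 = (2)³ ⇒ x = 2 works.
  y = 2: RHS = 107 is not a perfect cube.
  y = -2: RHS = -69 is not a perfect cube.
  y = 3: RHS = 316 is not a perfect cube.
  y = -3: RHS = -278 is not a perfect cube.
Continuing, at y = -9: RHS = -8000 = (-20)³ ⇒ x = -20 works.
Searching the remaining y in |y| ≤ 45 finds no further solutions.
Collected solutions: (2, -1), (-20, -9).

Solutions (with |y| ≤ 45): (2, -1), (-20, -9).


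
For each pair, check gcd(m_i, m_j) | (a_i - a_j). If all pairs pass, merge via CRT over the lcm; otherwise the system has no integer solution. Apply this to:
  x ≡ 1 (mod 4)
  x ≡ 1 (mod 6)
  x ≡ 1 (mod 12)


Moduli 4, 6, 12 are not pairwise coprime, so CRT works modulo lcm(m_i) when all pairwise compatibility conditions hold.
Pairwise compatibility: gcd(m_i, m_j) must divide a_i - a_j for every pair.
Merge one congruence at a time:
  Start: x ≡ 1 (mod 4).
  Combine with x ≡ 1 (mod 6): gcd(4, 6) = 2; 1 - 1 = 0, which IS divisible by 2, so compatible.
    Write x = 1 + 4·t and substitute into x ≡ 1 (mod 6): 4·t ≡ 1 − 1 = 0 (mod 6).
    Divide the congruence (and modulus) by g = 2: 2·t ≡ 0 (mod 3).
    The inverse of 2 mod 3 is 2 (since 2·2 = 4 = 1·3 + 1), so t ≡ 2·0 = 0 ≡ 0 (mod 3).
    Then x = 1 + 4·0 = 1, valid modulo lcm(4, 6) = 12: x ≡ 1 (mod 12).
  Combine with x ≡ 1 (mod 12): gcd(12, 12) = 12; 1 - 1 = 0, which IS divisible by 12, so compatible.
    Write x = 1 + 12·t and substitute into x ≡ 1 (mod 12): 12·t ≡ 1 − 1 = 0 (mod 12).
    Divide the congruence (and modulus) by g = 12: 1·t ≡ 0 (mod 1).
    Modulo 1 every t works; take t = 0.
    Then x = 1 + 12·0 = 1, valid modulo lcm(12, 12) = 12: x ≡ 1 (mod 12).
Verify: 1 mod 4 = 1, 1 mod 6 = 1, 1 mod 12 = 1.

x ≡ 1 (mod 12).


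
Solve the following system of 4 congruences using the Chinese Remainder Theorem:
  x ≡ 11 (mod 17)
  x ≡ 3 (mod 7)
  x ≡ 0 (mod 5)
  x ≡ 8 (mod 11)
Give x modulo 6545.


Product of moduli M = 17 · 7 · 5 · 11 = 6545.
Merge one congruence at a time:
  Start: x ≡ 11 (mod 17).
  Combine with x ≡ 3 (mod 7); new modulus lcm = 119.
    Write x = 11 + 17·t and substitute into x ≡ 3 (mod 7): 17·t ≡ 3 − 11 = -8 (mod 7).
    Reduce coefficients mod 7: 3·t ≡ 6 (mod 7).
    The inverse of 3 mod 7 is 5 (since 3·5 = 15 = 2·7 + 1), so t ≡ 5·6 = 30 ≡ 2 (mod 7).
    Then x = 11 + 17·2 = 45, valid modulo lcm(17, 7) = 119: x ≡ 45 (mod 119).
  Combine with x ≡ 0 (mod 5); new modulus lcm = 595.
    Write x = 45 + 119·t and substitute into x ≡ 0 (mod 5): 119·t ≡ 0 − 45 = -45 (mod 5).
    Reduce coefficients mod 5: 4·t ≡ 0 (mod 5).
    The inverse of 4 mod 5 is 4 (since 4·4 = 16 = 3·5 + 1), so t ≡ 4·0 = 0 ≡ 0 (mod 5).
    Then x = 45 + 119·0 = 45, valid modulo lcm(119, 5) = 595: x ≡ 45 (mod 595).
  Combine with x ≡ 8 (mod 11); new modulus lcm = 6545.
    Write x = 45 + 595·t and substitute into x ≡ 8 (mod 11): 595·t ≡ 8 − 45 = -37 (mod 11).
    Reduce coefficients mod 11: 1·t ≡ 7 (mod 11).
    So t ≡ 7 (mod 11).
    Then x = 45 + 595·7 = 4210, valid modulo lcm(595, 11) = 6545: x ≡ 4210 (mod 6545).
Verify against each original: 4210 mod 17 = 11, 4210 mod 7 = 3, 4210 mod 5 = 0, 4210 mod 11 = 8.

x ≡ 4210 (mod 6545).


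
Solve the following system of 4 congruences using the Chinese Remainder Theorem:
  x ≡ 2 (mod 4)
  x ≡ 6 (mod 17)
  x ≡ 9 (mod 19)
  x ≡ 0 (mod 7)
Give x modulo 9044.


Product of moduli M = 4 · 17 · 19 · 7 = 9044.
Merge one congruence at a time:
  Start: x ≡ 2 (mod 4).
  Combine with x ≡ 6 (mod 17); new modulus lcm = 68.
    Write x = 2 + 4·t and substitute into x ≡ 6 (mod 17): 4·t ≡ 6 − 2 = 4 (mod 17).
    The inverse of 4 mod 17 is 13 (since 4·13 = 52 = 3·17 + 1), so t ≡ 13·4 = 52 ≡ 1 (mod 17).
    Then x = 2 + 4·1 = 6, valid modulo lcm(4, 17) = 68: x ≡ 6 (mod 68).
  Combine with x ≡ 9 (mod 19); new modulus lcm = 1292.
    Write x = 6 + 68·t and substitute into x ≡ 9 (mod 19): 68·t ≡ 9 − 6 = 3 (mod 19).
    Reduce coefficients mod 19: 11·t ≡ 3 (mod 19).
    The inverse of 11 mod 19 is 7 (since 11·7 = 77 = 4·19 + 1), so t ≡ 7·3 = 21 ≡ 2 (mod 19).
    Then x = 6 + 68·2 = 142, valid modulo lcm(68, 19) = 1292: x ≡ 142 (mod 1292).
  Combine with x ≡ 0 (mod 7); new modulus lcm = 9044.
    Write x = 142 + 1292·t and substitute into x ≡ 0 (mod 7): 1292·t ≡ 0 − 142 = -142 (mod 7).
    Reduce coefficients mod 7: 4·t ≡ 5 (mod 7).
    The inverse of 4 mod 7 is 2 (since 4·2 = 8 = 1·7 + 1), so t ≡ 2·5 = 10 ≡ 3 (mod 7).
    Then x = 142 + 1292·3 = 4018, valid modulo lcm(1292, 7) = 9044: x ≡ 4018 (mod 9044).
Verify against each original: 4018 mod 4 = 2, 4018 mod 17 = 6, 4018 mod 19 = 9, 4018 mod 7 = 0.

x ≡ 4018 (mod 9044).


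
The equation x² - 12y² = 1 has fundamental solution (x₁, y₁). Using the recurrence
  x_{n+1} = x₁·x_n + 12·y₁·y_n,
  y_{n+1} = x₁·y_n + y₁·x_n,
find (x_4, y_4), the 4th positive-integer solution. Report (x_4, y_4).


Step 1: Find the fundamental solution (x₁, y₁) of x² - 12y² = 1.
  Expand √12 as a continued fraction. a₀ = ⌊√12⌋ = 3; iterate m_{k+1} = d_k·a_k − m_k, d_{k+1} = (12 − m_{k+1}²)/d_k, a_{k+1} = ⌊(a₀ + m_{k+1})/d_{k+1}⌋ (starting m₀ = 0, d₀ = 1), with convergents p_k = a_k·p_{k-1} + p_{k-2}, q_k = a_k·q_{k-1} + q_{k-2} (p₋₁ = 1, q₋₁ = 0):
  k = 0: a₀ = 3; p₀/q₀ = 3/1; p₀² − 12·q₀² = 9 − 12 = -3.
  k = 1: m = 3, d = 3, a = ⌊(3 + 3)/3⌋ = 2; p/q = (2·3 + 1)/(2·1 + 0) = 7/2; p² − 12·q² = 49 − 48 = 1.
  The first convergent with p² − 12·q² = 1 gives the fundamental solution (x₁, y₁) = (7, 2).
Step 2: Apply the recurrence (x_{n+1}, y_{n+1}) = (x₁x_n + 12y₁y_n, x₁y_n + y₁x_n) repeatedly.
  From (x_1, y_1) = (7, 2): x_2 = 7·7 + 12·2·2 = 97; y_2 = 7·2 + 2·7 = 28.
  From (x_2, y_2) = (97, 28): x_3 = 7·97 + 12·2·28 = 1351; y_3 = 7·28 + 2·97 = 390.
  From (x_3, y_3) = (1351, 390): x_4 = 7·1351 + 12·2·390 = 18817; y_4 = 7·390 + 2·1351 = 5432.
Step 3: Verify x_4² - 12·y_4² = 354079489 - 354079488 = 1 (should be 1). ✓

(x_1, y_1) = (7, 2); (x_4, y_4) = (18817, 5432).
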